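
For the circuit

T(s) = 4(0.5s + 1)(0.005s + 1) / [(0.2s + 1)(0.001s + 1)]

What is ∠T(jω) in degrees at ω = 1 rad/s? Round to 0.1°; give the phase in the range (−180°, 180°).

15.5°

At ω = 1 rad/s:
zero (1 + j1·0.5) = 1 + j0.5 → |·| ≈ 1.118, ∠ ≈ 26.57°
zero (1 + j1·0.005) = 1 + j0.005 → |·| ≈ 1, ∠ ≈ 0.29°
pole (1 + j1·0.2) = 1 + j0.2 → |·| ≈ 1.0198, ∠ ≈ 11.31°
pole (1 + j1·0.001) = 1 + j0.001 → |·| ≈ 1, ∠ ≈ 0.06°
∠T = (26.57° + 0.29°) − (11.31° + 0.06°) = 15.49°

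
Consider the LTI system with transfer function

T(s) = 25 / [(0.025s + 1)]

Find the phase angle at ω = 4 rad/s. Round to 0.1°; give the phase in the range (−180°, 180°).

At ω = 4 rad/s:
pole (1 + j4·0.025) = 1 + j0.1 → |·| ≈ 1.005, ∠ ≈ 5.71°
∠T = (0°) − (5.71°) = -5.71°

-5.7°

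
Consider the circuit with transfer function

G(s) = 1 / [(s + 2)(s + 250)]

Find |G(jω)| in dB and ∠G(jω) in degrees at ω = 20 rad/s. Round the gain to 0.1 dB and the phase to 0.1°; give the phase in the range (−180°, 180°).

-74.1 dB, -88.9°

At s = jω = j20:
pole (s+2): 2 + j20 → |·| = √(2²+20²) = √404 ≈ 20.1, ∠ = arctan(20/2) ≈ 84.29°
pole (s+250): 250 + j20 → |·| = √(250²+20²) = √62900 ≈ 250.8, ∠ = arctan(20/250) ≈ 4.57°
|G| = 1 / 5041.1 ≈ 0.00019837
Gain = 20 log₁₀(0.00019837) ≈ -74.05 dB
∠G = 0.00° − 88.86° = -88.86°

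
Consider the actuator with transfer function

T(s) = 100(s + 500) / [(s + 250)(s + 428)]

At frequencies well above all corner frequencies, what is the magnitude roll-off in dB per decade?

-20 dB/decade

Each pole contributes −20 dB/decade at high frequency; each zero contributes +20 dB/decade.
Net: 1 zero(s) − 2 pole(s) → -20 dB/decade.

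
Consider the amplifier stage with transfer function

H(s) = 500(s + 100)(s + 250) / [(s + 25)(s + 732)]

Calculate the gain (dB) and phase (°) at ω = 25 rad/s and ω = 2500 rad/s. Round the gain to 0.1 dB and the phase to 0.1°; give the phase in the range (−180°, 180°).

At s = jω = j25:
zero (s+100): 100 + j25 → |·| = √(100²+25²) = √10625 ≈ 103.08, ∠ = arctan(25/100) ≈ 14.04°
zero (s+250): 250 + j25 → |·| = √(250²+25²) = √63125 ≈ 251.25, ∠ = arctan(25/250) ≈ 5.71°
pole (s+25): 25 + j25 → |·| = √(25²+25²) = √1250 ≈ 35.355, ∠ = arctan(25/25) ≈ 45.00°
pole (s+732): 732 + j25 → |·| = √(732²+25²) = √536449 ≈ 732.43, ∠ = arctan(25/732) ≈ 1.96°
|H| = 500 · 25899 / 25895 ≈ 500.08
Gain = 20 log₁₀(500.08) ≈ 53.98 dB
∠H = 19.75° − 46.96° = -27.21°

At s = jω = j2500:
zero (s+100): 100 + j2500 → |·| = √(100²+2500²) = √6260000 ≈ 2502, ∠ = arctan(2500/100) ≈ 87.71°
zero (s+250): 250 + j2500 → |·| = √(250²+2500²) = √6312500 ≈ 2512.5, ∠ = arctan(2500/250) ≈ 84.29°
pole (s+25): 25 + j2500 → |·| = √(25²+2500²) = √6250625 ≈ 2500.1, ∠ = arctan(2500/25) ≈ 89.43°
pole (s+732): 732 + j2500 → |·| = √(732²+2500²) = √6785824 ≈ 2605, ∠ = arctan(2500/732) ≈ 73.68°
|H| = 500 · 6.2863e+06 / 6.5128e+06 ≈ 482.61
Gain = 20 log₁₀(482.61) ≈ 53.67 dB
∠H = 172.00° − 163.11° = 8.89°

ω = 25: 54.0 dB, -27.2°; ω = 2500: 53.7 dB, 8.9°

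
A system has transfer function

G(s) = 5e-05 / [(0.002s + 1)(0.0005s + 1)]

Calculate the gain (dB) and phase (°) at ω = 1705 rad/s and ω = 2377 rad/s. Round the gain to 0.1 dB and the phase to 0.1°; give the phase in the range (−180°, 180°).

ω = 1705: -99.4 dB, -114.1°; ω = 2377: -103.6 dB, -128.0°

At ω = 1705 rad/s:
pole (1 + j1705·0.002) = 1 + j3.41 → |·| ≈ 3.5536, ∠ ≈ 73.66°
pole (1 + j1705·0.0005) = 1 + j0.8525 → |·| ≈ 1.3141, ∠ ≈ 40.45°
|G| = 5e-05 · 1 / (3.5536 · 1.3141) ≈ 1.0707e-05
Gain = 20 log₁₀(1.0707e-05) ≈ -99.41 dB
∠G = (0°) − (73.66° + 40.45°) = -114.11°

At ω = 2377 rad/s:
pole (1 + j2377·0.002) = 1 + j4.754 → |·| ≈ 4.858, ∠ ≈ 78.12°
pole (1 + j2377·0.0005) = 1 + j1.1885 → |·| ≈ 1.5532, ∠ ≈ 49.92°
|G| = 5e-05 · 1 / (4.858 · 1.5532) ≈ 6.6265e-06
Gain = 20 log₁₀(6.6265e-06) ≈ -103.57 dB
∠G = (0°) − (78.12° + 49.92°) = -128.04°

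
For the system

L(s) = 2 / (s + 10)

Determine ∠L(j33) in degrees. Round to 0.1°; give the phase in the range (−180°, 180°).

-73.1°

At s = jω = j33:
pole (s+10): 10 + j33 → |·| = √(10²+33²) = √1189 ≈ 34.482, ∠ = arctan(33/10) ≈ 73.14°
∠L = 0.00° − 73.14° = -73.14°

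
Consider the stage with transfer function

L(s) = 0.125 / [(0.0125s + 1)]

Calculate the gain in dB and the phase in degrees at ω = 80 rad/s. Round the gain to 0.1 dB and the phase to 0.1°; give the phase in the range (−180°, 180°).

At ω = 80 rad/s:
pole (1 + j80·0.0125) = 1 + j1 → |·| ≈ 1.4142, ∠ ≈ 45.00°
|L| = 0.125 · 1 / (1.4142) ≈ 0.088389
Gain = 20 log₁₀(0.088389) ≈ -21.07 dB
∠L = (0°) − (45.00°) = -45.00°

-21.1 dB, -45.0°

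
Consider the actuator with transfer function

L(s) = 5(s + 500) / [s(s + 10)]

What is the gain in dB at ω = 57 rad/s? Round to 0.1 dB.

-2.4 dB

At s = jω = j57:
zero (s+500): 500 + j57 → |·| = √(500²+57²) = √253249 ≈ 503.24, ∠ = arctan(57/500) ≈ 6.50°
pole (s+10): 10 + j57 → |·| = √(10²+57²) = √3349 ≈ 57.871, ∠ = arctan(57/10) ≈ 80.05°
pole at origin: |s| = 57, ∠ = 90.00° (in denominator)
|L| = 5 · 503.24 / 3298.6 ≈ 0.76281
Gain = 20 log₁₀(0.76281) ≈ -2.35 dB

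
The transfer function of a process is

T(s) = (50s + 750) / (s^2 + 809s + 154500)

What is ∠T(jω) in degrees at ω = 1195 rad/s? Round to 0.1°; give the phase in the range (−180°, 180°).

Substitute s = j1195:
Numerator: 50(j1195) + 750 = 750 + j59750
Denominator: (j1195)^2 + 809(j1195) + 154500 = -1273525 + j966755
|N| = √(750² + 59750²) ≈ 59755, ∠N ≈ 89.28°
|D| = √(1273525² + 966755²) ≈ 1.5989e+06, ∠D ≈ 142.80°
∠T = 89.28° − 142.80° = -53.52°

-53.5°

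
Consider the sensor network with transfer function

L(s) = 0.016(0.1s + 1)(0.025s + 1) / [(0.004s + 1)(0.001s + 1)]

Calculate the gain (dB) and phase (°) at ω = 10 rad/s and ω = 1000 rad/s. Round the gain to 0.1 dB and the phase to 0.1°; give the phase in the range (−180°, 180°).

At ω = 10 rad/s:
zero (1 + j10·0.1) = 1 + j1 → |·| ≈ 1.4142, ∠ ≈ 45.00°
zero (1 + j10·0.025) = 1 + j0.25 → |·| ≈ 1.0308, ∠ ≈ 14.04°
pole (1 + j10·0.004) = 1 + j0.04 → |·| ≈ 1.0008, ∠ ≈ 2.29°
pole (1 + j10·0.001) = 1 + j0.01 → |·| ≈ 1, ∠ ≈ 0.57°
|L| = 0.016 · 1.4142 · 1.0308 / (1.0008 · 1) ≈ 0.023305
Gain = 20 log₁₀(0.023305) ≈ -32.65 dB
∠L = (45.00° + 14.04°) − (2.29° + 0.57°) = 56.18°

At ω = 1000 rad/s:
zero (1 + j1000·0.1) = 1 + j100 → |·| ≈ 100, ∠ ≈ 89.43°
zero (1 + j1000·0.025) = 1 + j25 → |·| ≈ 25.02, ∠ ≈ 87.71°
pole (1 + j1000·0.004) = 1 + j4 → |·| ≈ 4.1231, ∠ ≈ 75.96°
pole (1 + j1000·0.001) = 1 + j1 → |·| ≈ 1.4142, ∠ ≈ 45.00°
|L| = 0.016 · 100 · 25.02 / (4.1231 · 1.4142) ≈ 6.8655
Gain = 20 log₁₀(6.8655) ≈ 16.73 dB
∠L = (89.43° + 87.71°) − (75.96° + 45.00°) = 56.18°

ω = 10: -32.7 dB, 56.2°; ω = 1000: 16.7 dB, 56.2°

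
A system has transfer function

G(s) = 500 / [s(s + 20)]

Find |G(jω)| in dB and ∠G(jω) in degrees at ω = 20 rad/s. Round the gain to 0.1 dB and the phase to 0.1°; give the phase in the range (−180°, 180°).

At s = jω = j20:
pole (s+20): 20 + j20 → |·| = √(20²+20²) = √800 ≈ 28.284, ∠ = arctan(20/20) ≈ 45.00°
pole at origin: |s| = 20, ∠ = 90.00° (in denominator)
|G| = 500 / 565.68 ≈ 0.88389
Gain = 20 log₁₀(0.88389) ≈ -1.07 dB
∠G = 0.00° − 135.00° = -135.00°

-1.1 dB, -135.0°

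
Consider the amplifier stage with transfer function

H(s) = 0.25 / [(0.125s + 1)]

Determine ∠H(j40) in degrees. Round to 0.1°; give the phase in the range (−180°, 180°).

-78.7°

At ω = 40 rad/s:
pole (1 + j40·0.125) = 1 + j5 → |·| ≈ 5.099, ∠ ≈ 78.69°
∠H = (0°) − (78.69°) = -78.69°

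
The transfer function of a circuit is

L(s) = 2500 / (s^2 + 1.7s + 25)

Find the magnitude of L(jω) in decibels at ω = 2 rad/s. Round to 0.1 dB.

At s = jω = j2:
quadratic: (j2)² + 1.7·j2 + 25 = 21 + j3.4 → |·| ≈ 21.273, ∠ ≈ 9.20°
|L| = 2500 / 21.273 ≈ 117.52
Gain = 20 log₁₀(117.52) ≈ 41.40 dB

41.4 dB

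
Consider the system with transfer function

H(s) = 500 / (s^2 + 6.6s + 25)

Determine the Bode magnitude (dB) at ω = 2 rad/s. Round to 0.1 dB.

At s = jω = j2:
quadratic: (j2)² + 6.6·j2 + 25 = 21 + j13.2 → |·| ≈ 24.804, ∠ ≈ 32.15°
|H| = 500 / 24.804 ≈ 20.158
Gain = 20 log₁₀(20.158) ≈ 26.09 dB

26.1 dB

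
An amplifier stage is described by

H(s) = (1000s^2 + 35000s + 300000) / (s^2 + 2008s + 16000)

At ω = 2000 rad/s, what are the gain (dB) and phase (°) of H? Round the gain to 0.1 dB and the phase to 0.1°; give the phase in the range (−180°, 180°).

57.0 dB, 44.2°

Substitute s = j2000:
Numerator: 1000(j2000)^2 + 35000(j2000) + 300000 = -3999700000 + j70000000
Denominator: (j2000)^2 + 2008(j2000) + 16000 = -3984000 + j4016000
|N| = √(3999700000² + 70000000²) ≈ 4.0003e+09, ∠N ≈ 179.00°
|D| = √(3984000² + 4016000²) ≈ 5.6569e+06, ∠D ≈ 134.77°
|H| = 4.0003e+09 / 5.6569e+06 ≈ 707.15
Gain = 20 log₁₀(707.15) ≈ 56.99 dB
∠H = 179.00° − 134.77° = 44.23°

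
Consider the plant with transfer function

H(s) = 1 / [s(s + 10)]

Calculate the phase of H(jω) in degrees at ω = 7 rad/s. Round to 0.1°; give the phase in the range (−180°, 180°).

At s = jω = j7:
pole (s+10): 10 + j7 → |·| = √(10²+7²) = √149 ≈ 12.207, ∠ = arctan(7/10) ≈ 34.99°
pole at origin: |s| = 7, ∠ = 90.00° (in denominator)
∠H = 0.00° − 124.99° = -124.99°

-125.0°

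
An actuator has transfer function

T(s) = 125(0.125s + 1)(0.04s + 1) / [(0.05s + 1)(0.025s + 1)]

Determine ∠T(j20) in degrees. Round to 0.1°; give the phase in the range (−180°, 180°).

At ω = 20 rad/s:
zero (1 + j20·0.125) = 1 + j2.5 → |·| ≈ 2.6926, ∠ ≈ 68.20°
zero (1 + j20·0.04) = 1 + j0.8 → |·| ≈ 1.2806, ∠ ≈ 38.66°
pole (1 + j20·0.05) = 1 + j1 → |·| ≈ 1.4142, ∠ ≈ 45.00°
pole (1 + j20·0.025) = 1 + j0.5 → |·| ≈ 1.118, ∠ ≈ 26.57°
∠T = (68.20° + 38.66°) − (45.00° + 26.57°) = 35.29°

35.3°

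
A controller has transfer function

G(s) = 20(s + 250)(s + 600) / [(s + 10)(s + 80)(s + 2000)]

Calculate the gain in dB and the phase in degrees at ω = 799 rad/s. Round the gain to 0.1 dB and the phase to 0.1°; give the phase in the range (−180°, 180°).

-38.3 dB, -69.6°

At s = jω = j799:
zero (s+250): 250 + j799 → |·| = √(250²+799²) = √700901 ≈ 837.2, ∠ = arctan(799/250) ≈ 72.63°
zero (s+600): 600 + j799 → |·| = √(600²+799²) = √998401 ≈ 999.2, ∠ = arctan(799/600) ≈ 53.10°
pole (s+10): 10 + j799 → |·| = √(10²+799²) = √638501 ≈ 799.06, ∠ = arctan(799/10) ≈ 89.28°
pole (s+80): 80 + j799 → |·| = √(80²+799²) = √644801 ≈ 803, ∠ = arctan(799/80) ≈ 84.28°
pole (s+2000): 2000 + j799 → |·| = √(2000²+799²) = √4638401 ≈ 2153.7, ∠ = arctan(799/2000) ≈ 21.78°
|G| = 20 · 8.3653e+05 / 1.3819e+09 ≈ 0.012107
Gain = 20 log₁₀(0.012107) ≈ -38.34 dB
∠G = 125.73° − 195.34° = -69.61°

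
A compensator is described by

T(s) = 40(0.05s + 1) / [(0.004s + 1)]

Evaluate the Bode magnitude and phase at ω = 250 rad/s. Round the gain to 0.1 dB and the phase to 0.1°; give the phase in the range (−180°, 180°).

At ω = 250 rad/s:
zero (1 + j250·0.05) = 1 + j12.5 → |·| ≈ 12.54, ∠ ≈ 85.43°
pole (1 + j250·0.004) = 1 + j1 → |·| ≈ 1.4142, ∠ ≈ 45.00°
|T| = 40 · 12.54 / (1.4142) ≈ 354.69
Gain = 20 log₁₀(354.69) ≈ 51.00 dB
∠T = (85.43°) − (45.00°) = 40.43°

51.0 dB, 40.4°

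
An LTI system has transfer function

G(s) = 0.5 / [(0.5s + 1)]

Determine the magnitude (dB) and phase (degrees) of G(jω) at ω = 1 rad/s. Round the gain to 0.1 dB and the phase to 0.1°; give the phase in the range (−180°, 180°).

-7.0 dB, -26.6°

At ω = 1 rad/s:
pole (1 + j1·0.5) = 1 + j0.5 → |·| ≈ 1.118, ∠ ≈ 26.57°
|G| = 0.5 · 1 / (1.118) ≈ 0.44723
Gain = 20 log₁₀(0.44723) ≈ -6.99 dB
∠G = (0°) − (26.57°) = -26.57°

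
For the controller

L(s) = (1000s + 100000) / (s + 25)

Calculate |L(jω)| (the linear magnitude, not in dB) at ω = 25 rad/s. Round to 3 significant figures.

2.92e+03

Substitute s = j25:
Numerator: 1000(j25) + 100000 = 100000 + j25000
Denominator: (j25) + 25 = 25 + j25
|N| = √(100000² + 25000²) ≈ 1.0308e+05, ∠N ≈ 14.04°
|D| = √(25² + 25²) ≈ 35.355, ∠D ≈ 45.00°
|L| = 1.0308e+05 / 35.355 ≈ 2915.6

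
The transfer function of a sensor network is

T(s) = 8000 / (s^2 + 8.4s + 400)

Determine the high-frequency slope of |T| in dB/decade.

Each pole contributes −20 dB/decade at high frequency; each zero contributes +20 dB/decade.
Net: 0 zero(s) − 2 pole(s) → -40 dB/decade.

-40 dB/decade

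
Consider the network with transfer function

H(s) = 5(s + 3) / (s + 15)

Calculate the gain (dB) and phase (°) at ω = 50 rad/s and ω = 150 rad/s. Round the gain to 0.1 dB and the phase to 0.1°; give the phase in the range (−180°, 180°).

At s = jω = j50:
zero (s+3): 3 + j50 → |·| = √(3²+50²) = √2509 ≈ 50.09, ∠ = arctan(50/3) ≈ 86.57°
pole (s+15): 15 + j50 → |·| = √(15²+50²) = √2725 ≈ 52.202, ∠ = arctan(50/15) ≈ 73.30°
|H| = 5 · 50.09 / 52.202 ≈ 4.7977
Gain = 20 log₁₀(4.7977) ≈ 13.62 dB
∠H = 86.57° − 73.30° = 13.27°

At s = jω = j150:
zero (s+3): 3 + j150 → |·| = √(3²+150²) = √22509 ≈ 150.03, ∠ = arctan(150/3) ≈ 88.85°
pole (s+15): 15 + j150 → |·| = √(15²+150²) = √22725 ≈ 150.75, ∠ = arctan(150/15) ≈ 84.29°
|H| = 5 · 150.03 / 150.75 ≈ 4.9761
Gain = 20 log₁₀(4.9761) ≈ 13.94 dB
∠H = 88.85° − 84.29° = 4.56°

ω = 50: 13.6 dB, 13.3°; ω = 150: 13.9 dB, 4.6°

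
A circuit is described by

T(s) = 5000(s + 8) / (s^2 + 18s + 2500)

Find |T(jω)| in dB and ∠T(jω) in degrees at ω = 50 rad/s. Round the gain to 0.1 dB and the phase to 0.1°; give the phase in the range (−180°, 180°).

49.0 dB, -9.1°

At s = jω = j50:
zero (s+8): 8 + j50 → |·| = √(8²+50²) = √2564 ≈ 50.636, ∠ = arctan(50/8) ≈ 80.91°
quadratic: (j50)² + 18·j50 + 2500 = 0 + j900 → |·| ≈ 900, ∠ ≈ 90.00°
|T| = 5000 · 50.636 / 900 ≈ 281.31
Gain = 20 log₁₀(281.31) ≈ 48.98 dB
∠T = 80.91° − 90.00° = -9.09°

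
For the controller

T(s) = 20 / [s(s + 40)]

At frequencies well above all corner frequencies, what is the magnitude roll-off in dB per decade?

Each pole contributes −20 dB/decade at high frequency; each zero contributes +20 dB/decade.
Net: 0 zero(s) − 2 pole(s) → -40 dB/decade.

-40 dB/decade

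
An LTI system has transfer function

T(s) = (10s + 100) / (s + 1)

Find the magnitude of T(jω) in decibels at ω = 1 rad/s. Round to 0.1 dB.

37.0 dB

Substitute s = j1:
Numerator: 10(j1) + 100 = 100 + j10
Denominator: (j1) + 1 = 1 + j1
|N| = √(100² + 10²) ≈ 100.5, ∠N ≈ 5.71°
|D| = √(1² + 1²) ≈ 1.4142, ∠D ≈ 45.00°
|T| = 100.5 / 1.4142 ≈ 71.065
Gain = 20 log₁₀(71.065) ≈ 37.03 dB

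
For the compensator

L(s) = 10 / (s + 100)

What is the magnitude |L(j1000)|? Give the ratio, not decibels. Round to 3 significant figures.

Substitute s = j1000:
Numerator: 10 = 10 + j0
Denominator: (j1000) + 100 = 100 + j1000
|N| = √(10² + 0²) ≈ 10, ∠N ≈ 0.00°
|D| = √(100² + 1000²) ≈ 1005, ∠D ≈ 84.29°
|L| = 10 / 1005 ≈ 0.0099502

0.00995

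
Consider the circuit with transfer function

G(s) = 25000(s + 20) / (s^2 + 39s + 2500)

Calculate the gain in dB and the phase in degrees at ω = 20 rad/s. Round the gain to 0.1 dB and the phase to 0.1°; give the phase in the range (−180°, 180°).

At s = jω = j20:
zero (s+20): 20 + j20 → |·| = √(20²+20²) = √800 ≈ 28.284, ∠ = arctan(20/20) ≈ 45.00°
quadratic: (j20)² + 39·j20 + 2500 = 2100 + j780 → |·| ≈ 2240.2, ∠ ≈ 20.38°
|G| = 25000 · 28.284 / 2240.2 ≈ 315.64
Gain = 20 log₁₀(315.64) ≈ 49.98 dB
∠G = 45.00° − 20.38° = 24.62°

50.0 dB, 24.6°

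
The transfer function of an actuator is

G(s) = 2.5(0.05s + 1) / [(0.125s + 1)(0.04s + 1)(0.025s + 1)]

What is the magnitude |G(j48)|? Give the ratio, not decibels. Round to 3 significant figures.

At ω = 48 rad/s:
zero (1 + j48·0.05) = 1 + j2.4 → |·| ≈ 2.6, ∠ ≈ 67.38°
pole (1 + j48·0.125) = 1 + j6 → |·| ≈ 6.0828, ∠ ≈ 80.54°
pole (1 + j48·0.04) = 1 + j1.92 → |·| ≈ 2.1648, ∠ ≈ 62.49°
pole (1 + j48·0.025) = 1 + j1.2 → |·| ≈ 1.562, ∠ ≈ 50.19°
|G| = 2.5 · 2.6 / (6.0828 · 2.1648 · 1.562) ≈ 0.31602

0.316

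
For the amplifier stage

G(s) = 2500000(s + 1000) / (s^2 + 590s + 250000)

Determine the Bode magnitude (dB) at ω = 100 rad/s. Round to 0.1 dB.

At s = jω = j100:
zero (s+1000): 1000 + j100 → |·| = √(1000²+100²) = √1010000 ≈ 1005, ∠ = arctan(100/1000) ≈ 5.71°
quadratic: (j100)² + 590·j100 + 250000 = 240000 + j59000 → |·| ≈ 2.4715e+05, ∠ ≈ 13.81°
|G| = 2500000 · 1005 / 2.4715e+05 ≈ 10166
Gain = 20 log₁₀(10166) ≈ 80.14 dB

80.1 dB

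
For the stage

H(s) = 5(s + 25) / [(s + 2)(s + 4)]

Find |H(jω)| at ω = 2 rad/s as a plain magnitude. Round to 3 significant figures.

9.91

At s = jω = j2:
zero (s+25): 25 + j2 → |·| = √(25²+2²) = √629 ≈ 25.08, ∠ = arctan(2/25) ≈ 4.57°
pole (s+2): 2 + j2 → |·| = √(2²+2²) = √8 ≈ 2.8284, ∠ = arctan(2/2) ≈ 45.00°
pole (s+4): 4 + j2 → |·| = √(4²+2²) = √20 ≈ 4.4721, ∠ = arctan(2/4) ≈ 26.57°
|H| = 5 · 25.08 / 12.649 ≈ 9.9138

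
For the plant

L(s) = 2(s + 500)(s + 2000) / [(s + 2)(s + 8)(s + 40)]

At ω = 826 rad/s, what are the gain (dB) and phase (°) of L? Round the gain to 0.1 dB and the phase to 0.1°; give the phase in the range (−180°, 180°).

At s = jω = j826:
zero (s+500): 500 + j826 → |·| = √(500²+826²) = √932276 ≈ 965.54, ∠ = arctan(826/500) ≈ 58.81°
zero (s+2000): 2000 + j826 → |·| = √(2000²+826²) = √4682276 ≈ 2163.9, ∠ = arctan(826/2000) ≈ 22.44°
pole (s+2): 2 + j826 → |·| = √(2²+826²) = √682280 ≈ 826, ∠ = arctan(826/2) ≈ 89.86°
pole (s+8): 8 + j826 → |·| = √(8²+826²) = √682340 ≈ 826.04, ∠ = arctan(826/8) ≈ 89.45°
pole (s+40): 40 + j826 → |·| = √(40²+826²) = √683876 ≈ 826.97, ∠ = arctan(826/40) ≈ 87.23°
|L| = 2 · 2.0893e+06 / 5.6425e+08 ≈ 0.0074056
Gain = 20 log₁₀(0.0074056) ≈ -42.61 dB
∠L = 81.25° − 266.54° = -185.29° ≡ 174.71° (principal value)

-42.6 dB, 174.7°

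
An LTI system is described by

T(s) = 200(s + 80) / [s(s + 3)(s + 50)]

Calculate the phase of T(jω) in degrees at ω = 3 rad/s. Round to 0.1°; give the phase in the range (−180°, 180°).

-136.3°

At s = jω = j3:
zero (s+80): 80 + j3 → |·| = √(80²+3²) = √6409 ≈ 80.056, ∠ = arctan(3/80) ≈ 2.15°
pole (s+3): 3 + j3 → |·| = √(3²+3²) = √18 ≈ 4.2426, ∠ = arctan(3/3) ≈ 45.00°
pole (s+50): 50 + j3 → |·| = √(50²+3²) = √2509 ≈ 50.09, ∠ = arctan(3/50) ≈ 3.43°
pole at origin: |s| = 3, ∠ = 90.00° (in denominator)
∠T = 2.15° − 138.43° = -136.28°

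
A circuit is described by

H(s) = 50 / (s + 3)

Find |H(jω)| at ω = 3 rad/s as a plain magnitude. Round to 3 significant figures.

Substitute s = j3:
Numerator: 50 = 50 + j0
Denominator: (j3) + 3 = 3 + j3
|N| = √(50² + 0²) ≈ 50, ∠N ≈ 0.00°
|D| = √(3² + 3²) ≈ 4.2426, ∠D ≈ 45.00°
|H| = 50 / 4.2426 ≈ 11.785

11.8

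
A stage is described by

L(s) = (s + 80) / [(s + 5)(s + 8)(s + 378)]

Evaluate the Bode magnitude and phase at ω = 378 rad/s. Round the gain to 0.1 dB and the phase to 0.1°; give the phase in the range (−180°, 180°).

At s = jω = j378:
zero (s+80): 80 + j378 → |·| = √(80²+378²) = √149284 ≈ 386.37, ∠ = arctan(378/80) ≈ 78.05°
pole (s+5): 5 + j378 → |·| = √(5²+378²) = √142909 ≈ 378.03, ∠ = arctan(378/5) ≈ 89.24°
pole (s+8): 8 + j378 → |·| = √(8²+378²) = √142948 ≈ 378.08, ∠ = arctan(378/8) ≈ 88.79°
pole (s+378): 378 + j378 → |·| = √(378²+378²) = √285768 ≈ 534.57, ∠ = arctan(378/378) ≈ 45.00°
|L| = 1 · 386.37 / 7.6404e+07 ≈ 5.0569e-06
Gain = 20 log₁₀(5.0569e-06) ≈ -105.92 dB
∠L = 78.05° − 223.03° = -144.98°

-105.9 dB, -145.0°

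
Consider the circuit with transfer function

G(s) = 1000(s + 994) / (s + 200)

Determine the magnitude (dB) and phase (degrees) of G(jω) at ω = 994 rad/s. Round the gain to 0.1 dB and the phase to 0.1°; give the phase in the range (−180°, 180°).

At s = jω = j994:
zero (s+994): 994 + j994 → |·| = √(994²+994²) = √1976072 ≈ 1405.7, ∠ = arctan(994/994) ≈ 45.00°
pole (s+200): 200 + j994 → |·| = √(200²+994²) = √1028036 ≈ 1013.9, ∠ = arctan(994/200) ≈ 78.62°
|G| = 1000 · 1405.7 / 1013.9 ≈ 1386.4
Gain = 20 log₁₀(1386.4) ≈ 62.84 dB
∠G = 45.00° − 78.62° = -33.62°

62.8 dB, -33.6°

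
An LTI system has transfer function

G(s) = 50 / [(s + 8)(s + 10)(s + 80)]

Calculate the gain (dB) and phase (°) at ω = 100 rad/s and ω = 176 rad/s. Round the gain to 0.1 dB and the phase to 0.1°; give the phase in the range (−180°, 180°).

At s = jω = j100:
pole (s+8): 8 + j100 → |·| = √(8²+100²) = √10064 ≈ 100.32, ∠ = arctan(100/8) ≈ 85.43°
pole (s+10): 10 + j100 → |·| = √(10²+100²) = √10100 ≈ 100.5, ∠ = arctan(100/10) ≈ 84.29°
pole (s+80): 80 + j100 → |·| = √(80²+100²) = √16400 ≈ 128.06, ∠ = arctan(100/80) ≈ 51.34°
|G| = 50 / 1.2911e+06 ≈ 3.8727e-05
Gain = 20 log₁₀(3.8727e-05) ≈ -88.24 dB
∠G = 0.00° − 221.06° = -221.06° ≡ 138.94° (principal value)

At s = jω = j176:
pole (s+8): 8 + j176 → |·| = √(8²+176²) = √31040 ≈ 176.18, ∠ = arctan(176/8) ≈ 87.40°
pole (s+10): 10 + j176 → |·| = √(10²+176²) = √31076 ≈ 176.28, ∠ = arctan(176/10) ≈ 86.75°
pole (s+80): 80 + j176 → |·| = √(80²+176²) = √37376 ≈ 193.33, ∠ = arctan(176/80) ≈ 65.56°
|G| = 50 / 6.0043e+06 ≈ 8.3274e-06
Gain = 20 log₁₀(8.3274e-06) ≈ -101.59 dB
∠G = 0.00° − 239.71° = -239.71° ≡ 120.29° (principal value)

ω = 100: -88.2 dB, 138.9°; ω = 176: -101.6 dB, 120.3°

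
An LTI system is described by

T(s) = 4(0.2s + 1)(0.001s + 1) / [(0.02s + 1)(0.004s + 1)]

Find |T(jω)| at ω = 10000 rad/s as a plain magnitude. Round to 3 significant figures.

10.0

At ω = 10000 rad/s:
zero (1 + j10000·0.2) = 1 + j2000 → |·| ≈ 2000, ∠ ≈ 89.97°
zero (1 + j10000·0.001) = 1 + j10 → |·| ≈ 10.05, ∠ ≈ 84.29°
pole (1 + j10000·0.02) = 1 + j200 → |·| ≈ 200, ∠ ≈ 89.71°
pole (1 + j10000·0.004) = 1 + j40 → |·| ≈ 40.012, ∠ ≈ 88.57°
|T| = 4 · 2000 · 10.05 / (200 · 40.012) ≈ 10.047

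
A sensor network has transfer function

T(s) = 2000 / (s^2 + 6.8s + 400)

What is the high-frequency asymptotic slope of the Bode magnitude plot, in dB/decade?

Each pole contributes −20 dB/decade at high frequency; each zero contributes +20 dB/decade.
Net: 0 zero(s) − 2 pole(s) → -40 dB/decade.

-40 dB/decade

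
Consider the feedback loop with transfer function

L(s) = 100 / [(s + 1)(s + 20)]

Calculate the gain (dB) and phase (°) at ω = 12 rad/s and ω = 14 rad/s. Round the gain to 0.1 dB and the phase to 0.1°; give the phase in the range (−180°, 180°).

At s = jω = j12:
pole (s+1): 1 + j12 → |·| = √(1²+12²) = √145 ≈ 12.042, ∠ = arctan(12/1) ≈ 85.24°
pole (s+20): 20 + j12 → |·| = √(20²+12²) = √544 ≈ 23.324, ∠ = arctan(12/20) ≈ 30.96°
|L| = 100 / 280.87 ≈ 0.35604
Gain = 20 log₁₀(0.35604) ≈ -8.97 dB
∠L = 0.00° − 116.20° = -116.20°

At s = jω = j14:
pole (s+1): 1 + j14 → |·| = √(1²+14²) = √197 ≈ 14.036, ∠ = arctan(14/1) ≈ 85.91°
pole (s+20): 20 + j14 → |·| = √(20²+14²) = √596 ≈ 24.413, ∠ = arctan(14/20) ≈ 34.99°
|L| = 100 / 342.66 ≈ 0.29183
Gain = 20 log₁₀(0.29183) ≈ -10.70 dB
∠L = 0.00° − 120.90° = -120.90°

ω = 12: -9.0 dB, -116.2°; ω = 14: -10.7 dB, -120.9°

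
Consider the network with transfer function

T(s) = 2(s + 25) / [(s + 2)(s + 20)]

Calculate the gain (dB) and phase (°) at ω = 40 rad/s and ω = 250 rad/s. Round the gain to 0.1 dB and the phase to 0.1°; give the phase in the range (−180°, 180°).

ω = 40: -25.6 dB, -92.6°; ω = 250: -41.9 dB, -90.7°

At s = jω = j40:
zero (s+25): 25 + j40 → |·| = √(25²+40²) = √2225 ≈ 47.17, ∠ = arctan(40/25) ≈ 57.99°
pole (s+2): 2 + j40 → |·| = √(2²+40²) = √1604 ≈ 40.05, ∠ = arctan(40/2) ≈ 87.14°
pole (s+20): 20 + j40 → |·| = √(20²+40²) = √2000 ≈ 44.721, ∠ = arctan(40/20) ≈ 63.43°
|T| = 2 · 47.17 / 1791.1 ≈ 0.052672
Gain = 20 log₁₀(0.052672) ≈ -25.57 dB
∠T = 57.99° − 150.57° = -92.58°

At s = jω = j250:
zero (s+25): 25 + j250 → |·| = √(25²+250²) = √63125 ≈ 251.25, ∠ = arctan(250/25) ≈ 84.29°
pole (s+2): 2 + j250 → |·| = √(2²+250²) = √62504 ≈ 250.01, ∠ = arctan(250/2) ≈ 89.54°
pole (s+20): 20 + j250 → |·| = √(20²+250²) = √62900 ≈ 250.8, ∠ = arctan(250/20) ≈ 85.43°
|T| = 2 · 251.25 / 62703 ≈ 0.008014
Gain = 20 log₁₀(0.008014) ≈ -41.92 dB
∠T = 84.29° − 174.97° = -90.68°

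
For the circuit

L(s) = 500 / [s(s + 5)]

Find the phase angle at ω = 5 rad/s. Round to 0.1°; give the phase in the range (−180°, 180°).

-135.0°

At s = jω = j5:
pole (s+5): 5 + j5 → |·| = √(5²+5²) = √50 ≈ 7.0711, ∠ = arctan(5/5) ≈ 45.00°
pole at origin: |s| = 5, ∠ = 90.00° (in denominator)
∠L = 0.00° − 135.00° = -135.00°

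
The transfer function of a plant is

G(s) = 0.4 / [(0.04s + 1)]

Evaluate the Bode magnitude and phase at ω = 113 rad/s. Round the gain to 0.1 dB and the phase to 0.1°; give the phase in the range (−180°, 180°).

-21.3 dB, -77.5°

At ω = 113 rad/s:
pole (1 + j113·0.04) = 1 + j4.52 → |·| ≈ 4.6293, ∠ ≈ 77.52°
|G| = 0.4 · 1 / (4.6293) ≈ 0.086406
Gain = 20 log₁₀(0.086406) ≈ -21.27 dB
∠G = (0°) − (77.52°) = -77.52°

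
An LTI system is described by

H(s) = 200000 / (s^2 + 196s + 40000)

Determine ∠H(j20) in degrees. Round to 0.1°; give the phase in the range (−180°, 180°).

At s = jω = j20:
quadratic: (j20)² + 196·j20 + 40000 = 39600 + j3920 → |·| ≈ 39794, ∠ ≈ 5.65°
∠H = 0.00° − 5.65° = -5.65°

-5.7°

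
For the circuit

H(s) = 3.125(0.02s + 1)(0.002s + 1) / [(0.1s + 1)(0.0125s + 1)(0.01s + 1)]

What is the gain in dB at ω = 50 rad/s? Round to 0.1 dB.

-3.6 dB

At ω = 50 rad/s:
zero (1 + j50·0.02) = 1 + j1 → |·| ≈ 1.4142, ∠ ≈ 45.00°
zero (1 + j50·0.002) = 1 + j0.1 → |·| ≈ 1.005, ∠ ≈ 5.71°
pole (1 + j50·0.1) = 1 + j5 → |·| ≈ 5.099, ∠ ≈ 78.69°
pole (1 + j50·0.0125) = 1 + j0.625 → |·| ≈ 1.1792, ∠ ≈ 32.01°
pole (1 + j50·0.01) = 1 + j0.5 → |·| ≈ 1.118, ∠ ≈ 26.57°
|H| = 3.125 · 1.4142 · 1.005 / (5.099 · 1.1792 · 1.118) ≈ 0.66071
Gain = 20 log₁₀(0.66071) ≈ -3.60 dB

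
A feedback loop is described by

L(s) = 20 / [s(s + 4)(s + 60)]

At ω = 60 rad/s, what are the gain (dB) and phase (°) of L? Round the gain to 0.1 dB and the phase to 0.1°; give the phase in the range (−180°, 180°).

-83.7 dB, 138.8°

At s = jω = j60:
pole (s+4): 4 + j60 → |·| = √(4²+60²) = √3616 ≈ 60.133, ∠ = arctan(60/4) ≈ 86.19°
pole (s+60): 60 + j60 → |·| = √(60²+60²) = √7200 ≈ 84.853, ∠ = arctan(60/60) ≈ 45.00°
pole at origin: |s| = 60, ∠ = 90.00° (in denominator)
|L| = 20 / 3.0615e+05 ≈ 6.5327e-05
Gain = 20 log₁₀(6.5327e-05) ≈ -83.70 dB
∠L = 0.00° − 221.19° = -221.19° ≡ 138.81° (principal value)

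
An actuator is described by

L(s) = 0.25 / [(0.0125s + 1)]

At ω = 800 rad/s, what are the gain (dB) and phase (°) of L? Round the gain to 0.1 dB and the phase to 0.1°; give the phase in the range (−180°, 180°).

-32.1 dB, -84.3°

At ω = 800 rad/s:
pole (1 + j800·0.0125) = 1 + j10 → |·| ≈ 10.05, ∠ ≈ 84.29°
|L| = 0.25 · 1 / (10.05) ≈ 0.024876
Gain = 20 log₁₀(0.024876) ≈ -32.08 dB
∠L = (0°) − (84.29°) = -84.29°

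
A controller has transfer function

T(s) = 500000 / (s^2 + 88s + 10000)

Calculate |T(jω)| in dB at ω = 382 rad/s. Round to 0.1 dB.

11.1 dB

At s = jω = j382:
quadratic: (j382)² + 88·j382 + 10000 = -135924 + j33616 → |·| ≈ 1.4002e+05, ∠ ≈ 166.11°
|T| = 500000 / 1.4002e+05 ≈ 3.5709
Gain = 20 log₁₀(3.5709) ≈ 11.06 dB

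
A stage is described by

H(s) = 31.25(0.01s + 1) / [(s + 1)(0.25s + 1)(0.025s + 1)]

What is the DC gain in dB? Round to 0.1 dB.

H(0) = 31.25 · 1 / 1 = 31.25
20 log₁₀(31.25) ≈ 29.90 dB

29.9 dB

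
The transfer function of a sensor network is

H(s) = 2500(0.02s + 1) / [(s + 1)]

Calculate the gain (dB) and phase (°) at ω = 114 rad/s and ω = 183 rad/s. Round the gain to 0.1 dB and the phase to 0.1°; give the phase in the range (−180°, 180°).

At ω = 114 rad/s:
zero (1 + j114·0.02) = 1 + j2.28 → |·| ≈ 2.4897, ∠ ≈ 66.32°
pole (1 + j114·1) = 1 + j114 → |·| ≈ 114, ∠ ≈ 89.50°
|H| = 2500 · 2.4897 / (114) ≈ 54.599
Gain = 20 log₁₀(54.599) ≈ 34.74 dB
∠H = (66.32°) − (89.50°) = -23.18°

At ω = 183 rad/s:
zero (1 + j183·0.02) = 1 + j3.66 → |·| ≈ 3.7942, ∠ ≈ 74.72°
pole (1 + j183·1) = 1 + j183 → |·| ≈ 183, ∠ ≈ 89.69°
|H| = 2500 · 3.7942 / (183) ≈ 51.833
Gain = 20 log₁₀(51.833) ≈ 34.29 dB
∠H = (74.72°) − (89.69°) = -14.97°

ω = 114: 34.7 dB, -23.2°; ω = 183: 34.3 dB, -15.0°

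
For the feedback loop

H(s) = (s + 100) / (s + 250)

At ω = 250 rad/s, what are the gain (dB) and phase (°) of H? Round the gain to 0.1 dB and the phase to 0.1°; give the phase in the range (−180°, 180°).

Substitute s = j250:
Numerator: (j250) + 100 = 100 + j250
Denominator: (j250) + 250 = 250 + j250
|N| = √(100² + 250²) ≈ 269.26, ∠N ≈ 68.20°
|D| = √(250² + 250²) ≈ 353.55, ∠D ≈ 45.00°
|H| = 269.26 / 353.55 ≈ 0.76159
Gain = 20 log₁₀(0.76159) ≈ -2.37 dB
∠H = 68.20° − 45.00° = 23.20°

-2.4 dB, 23.2°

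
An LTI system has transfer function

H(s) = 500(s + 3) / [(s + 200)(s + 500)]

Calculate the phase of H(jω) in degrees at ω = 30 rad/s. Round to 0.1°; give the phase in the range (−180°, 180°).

At s = jω = j30:
zero (s+3): 3 + j30 → |·| = √(3²+30²) = √909 ≈ 30.15, ∠ = arctan(30/3) ≈ 84.29°
pole (s+200): 200 + j30 → |·| = √(200²+30²) = √40900 ≈ 202.24, ∠ = arctan(30/200) ≈ 8.53°
pole (s+500): 500 + j30 → |·| = √(500²+30²) = √250900 ≈ 500.9, ∠ = arctan(30/500) ≈ 3.43°
∠H = 84.29° − 11.96° = 72.33°

72.3°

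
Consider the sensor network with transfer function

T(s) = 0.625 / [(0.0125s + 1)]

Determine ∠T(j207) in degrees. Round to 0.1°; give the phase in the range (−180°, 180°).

At ω = 207 rad/s:
pole (1 + j207·0.0125) = 1 + j2.5875 → |·| ≈ 2.774, ∠ ≈ 68.87°
∠T = (0°) − (68.87°) = -68.87°

-68.9°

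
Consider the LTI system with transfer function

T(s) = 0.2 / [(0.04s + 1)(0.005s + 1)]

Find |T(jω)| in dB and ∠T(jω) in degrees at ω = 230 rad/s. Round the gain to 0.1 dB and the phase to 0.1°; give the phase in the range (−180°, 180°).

At ω = 230 rad/s:
pole (1 + j230·0.04) = 1 + j9.2 → |·| ≈ 9.2542, ∠ ≈ 83.80°
pole (1 + j230·0.005) = 1 + j1.15 → |·| ≈ 1.524, ∠ ≈ 48.99°
|T| = 0.2 · 1 / (9.2542 · 1.524) ≈ 0.014181
Gain = 20 log₁₀(0.014181) ≈ -36.97 dB
∠T = (0°) − (83.80° + 48.99°) = -132.79°

-37.0 dB, -132.8°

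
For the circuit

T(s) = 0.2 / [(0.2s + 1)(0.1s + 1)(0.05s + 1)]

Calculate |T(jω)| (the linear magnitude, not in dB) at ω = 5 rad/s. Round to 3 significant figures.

0.123

At ω = 5 rad/s:
pole (1 + j5·0.2) = 1 + j1 → |·| ≈ 1.4142, ∠ ≈ 45.00°
pole (1 + j5·0.1) = 1 + j0.5 → |·| ≈ 1.118, ∠ ≈ 26.57°
pole (1 + j5·0.05) = 1 + j0.25 → |·| ≈ 1.0308, ∠ ≈ 14.04°
|T| = 0.2 · 1 / (1.4142 · 1.118 · 1.0308) ≈ 0.12272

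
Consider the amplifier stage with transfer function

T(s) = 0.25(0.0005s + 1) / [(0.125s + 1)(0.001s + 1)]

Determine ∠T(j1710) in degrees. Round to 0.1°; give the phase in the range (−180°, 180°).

-108.9°

At ω = 1710 rad/s:
zero (1 + j1710·0.0005) = 1 + j0.855 → |·| ≈ 1.3157, ∠ ≈ 40.53°
pole (1 + j1710·0.125) = 1 + j213.75 → |·| ≈ 213.75, ∠ ≈ 89.73°
pole (1 + j1710·0.001) = 1 + j1.71 → |·| ≈ 1.9809, ∠ ≈ 59.68°
∠T = (40.53°) − (89.73° + 59.68°) = -108.88°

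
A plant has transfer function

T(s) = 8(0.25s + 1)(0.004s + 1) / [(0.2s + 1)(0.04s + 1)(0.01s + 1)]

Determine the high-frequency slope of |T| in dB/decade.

Each pole contributes −20 dB/decade at high frequency; each zero contributes +20 dB/decade.
Net: 2 zero(s) − 3 pole(s) → -20 dB/decade.

-20 dB/decade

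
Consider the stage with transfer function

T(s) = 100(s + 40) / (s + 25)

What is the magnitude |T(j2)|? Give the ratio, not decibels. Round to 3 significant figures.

At s = jω = j2:
zero (s+40): 40 + j2 → |·| = √(40²+2²) = √1604 ≈ 40.05, ∠ = arctan(2/40) ≈ 2.86°
pole (s+25): 25 + j2 → |·| = √(25²+2²) = √629 ≈ 25.08, ∠ = arctan(2/25) ≈ 4.57°
|T| = 100 · 40.05 / 25.08 ≈ 159.69

160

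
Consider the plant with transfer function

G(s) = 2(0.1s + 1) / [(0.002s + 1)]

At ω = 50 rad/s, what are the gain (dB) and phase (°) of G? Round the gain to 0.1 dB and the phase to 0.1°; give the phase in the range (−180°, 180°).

20.1 dB, 73.0°

At ω = 50 rad/s:
zero (1 + j50·0.1) = 1 + j5 → |·| ≈ 5.099, ∠ ≈ 78.69°
pole (1 + j50·0.002) = 1 + j0.1 → |·| ≈ 1.005, ∠ ≈ 5.71°
|G| = 2 · 5.099 / (1.005) ≈ 10.147
Gain = 20 log₁₀(10.147) ≈ 20.13 dB
∠G = (78.69°) − (5.71°) = 72.98°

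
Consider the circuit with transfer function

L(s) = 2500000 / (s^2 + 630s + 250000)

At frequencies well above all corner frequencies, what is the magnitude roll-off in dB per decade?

-40 dB/decade

Each pole contributes −20 dB/decade at high frequency; each zero contributes +20 dB/decade.
Net: 0 zero(s) − 2 pole(s) → -40 dB/decade.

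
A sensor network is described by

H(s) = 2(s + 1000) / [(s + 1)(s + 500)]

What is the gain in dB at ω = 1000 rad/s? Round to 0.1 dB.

At s = jω = j1000:
zero (s+1000): 1000 + j1000 → |·| = √(1000²+1000²) = √2000000 ≈ 1414.2, ∠ = arctan(1000/1000) ≈ 45.00°
pole (s+1): 1 + j1000 → |·| = √(1²+1000²) = √1000001 ≈ 1000, ∠ = arctan(1000/1) ≈ 89.94°
pole (s+500): 500 + j1000 → |·| = √(500²+1000²) = √1250000 ≈ 1118, ∠ = arctan(1000/500) ≈ 63.43°
|H| = 2 · 1414.2 / 1.118e+06 ≈ 0.0025299
Gain = 20 log₁₀(0.0025299) ≈ -51.94 dB

-51.9 dB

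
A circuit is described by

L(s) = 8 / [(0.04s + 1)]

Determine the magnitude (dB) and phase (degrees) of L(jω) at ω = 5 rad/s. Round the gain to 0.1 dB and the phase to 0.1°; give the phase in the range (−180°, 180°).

17.9 dB, -11.3°

At ω = 5 rad/s:
pole (1 + j5·0.04) = 1 + j0.2 → |·| ≈ 1.0198, ∠ ≈ 11.31°
|L| = 8 · 1 / (1.0198) ≈ 7.8447
Gain = 20 log₁₀(7.8447) ≈ 17.89 dB
∠L = (0°) − (11.31°) = -11.31°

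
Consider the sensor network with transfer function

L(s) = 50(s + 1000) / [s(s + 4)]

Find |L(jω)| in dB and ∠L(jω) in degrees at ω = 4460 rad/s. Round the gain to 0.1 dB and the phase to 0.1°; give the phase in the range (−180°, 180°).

At s = jω = j4460:
zero (s+1000): 1000 + j4460 → |·| = √(1000²+4460²) = √20891600 ≈ 4570.7, ∠ = arctan(4460/1000) ≈ 77.36°
pole (s+4): 4 + j4460 → |·| = √(4²+4460²) = √19891616 ≈ 4460, ∠ = arctan(4460/4) ≈ 89.95°
pole at origin: |s| = 4460, ∠ = 90.00° (in denominator)
|L| = 50 · 4570.7 / 1.9892e+07 ≈ 0.011489
Gain = 20 log₁₀(0.011489) ≈ -38.79 dB
∠L = 77.36° − 179.95° = -102.59°

-38.8 dB, -102.6°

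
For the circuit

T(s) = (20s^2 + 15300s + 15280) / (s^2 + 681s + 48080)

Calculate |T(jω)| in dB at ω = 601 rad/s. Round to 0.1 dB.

27.1 dB

Substitute s = j601:
Numerator: 20(j601)^2 + 15300(j601) + 15280 = -7208740 + j9195300
Denominator: (j601)^2 + 681(j601) + 48080 = -313121 + j409281
|N| = √(7208740² + 9195300²) ≈ 1.1684e+07, ∠N ≈ 128.09°
|D| = √(313121² + 409281²) ≈ 5.1532e+05, ∠D ≈ 127.42°
|T| = 1.1684e+07 / 5.1532e+05 ≈ 22.673
Gain = 20 log₁₀(22.673) ≈ 27.11 dB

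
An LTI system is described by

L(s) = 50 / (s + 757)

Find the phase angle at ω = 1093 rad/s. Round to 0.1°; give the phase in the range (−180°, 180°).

-55.3°

Substitute s = j1093:
Numerator: 50 = 50 + j0
Denominator: (j1093) + 757 = 757 + j1093
|N| = √(50² + 0²) ≈ 50, ∠N ≈ 0.00°
|D| = √(757² + 1093²) ≈ 1329.5, ∠D ≈ 55.29°
∠L = 0.00° − 55.29° = -55.29°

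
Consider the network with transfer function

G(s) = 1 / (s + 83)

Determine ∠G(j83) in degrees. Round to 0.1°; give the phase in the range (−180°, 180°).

At s = jω = j83:
pole (s+83): 83 + j83 → |·| = √(83²+83²) = √13778 ≈ 117.38, ∠ = arctan(83/83) ≈ 45.00°
∠G = 0.00° − 45.00° = -45.00°

-45.0°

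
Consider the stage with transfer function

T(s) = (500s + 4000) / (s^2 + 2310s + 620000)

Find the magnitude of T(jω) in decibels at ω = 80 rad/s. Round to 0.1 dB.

Substitute s = j80:
Numerator: 500(j80) + 4000 = 4000 + j40000
Denominator: (j80)^2 + 2310(j80) + 620000 = 613600 + j184800
|N| = √(4000² + 40000²) ≈ 40200, ∠N ≈ 84.29°
|D| = √(613600² + 184800²) ≈ 6.4082e+05, ∠D ≈ 16.76°
|T| = 40200 / 6.4082e+05 ≈ 0.062732
Gain = 20 log₁₀(0.062732) ≈ -24.05 dB

-24.1 dB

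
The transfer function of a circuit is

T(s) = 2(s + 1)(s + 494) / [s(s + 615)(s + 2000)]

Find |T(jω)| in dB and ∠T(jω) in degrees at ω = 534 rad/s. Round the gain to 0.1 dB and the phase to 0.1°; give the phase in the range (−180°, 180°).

At s = jω = j534:
zero (s+1): 1 + j534 → |·| = √(1²+534²) = √285157 ≈ 534, ∠ = arctan(534/1) ≈ 89.89°
zero (s+494): 494 + j534 → |·| = √(494²+534²) = √529192 ≈ 727.46, ∠ = arctan(534/494) ≈ 47.23°
pole (s+615): 615 + j534 → |·| = √(615²+534²) = √663381 ≈ 814.48, ∠ = arctan(534/615) ≈ 40.97°
pole (s+2000): 2000 + j534 → |·| = √(2000²+534²) = √4285156 ≈ 2070.1, ∠ = arctan(534/2000) ≈ 14.95°
pole at origin: |s| = 534, ∠ = 90.00° (in denominator)
|T| = 2 · 3.8846e+05 / 9.0035e+08 ≈ 0.00086291
Gain = 20 log₁₀(0.00086291) ≈ -61.28 dB
∠T = 137.12° − 145.92° = -8.80°

-61.3 dB, -8.8°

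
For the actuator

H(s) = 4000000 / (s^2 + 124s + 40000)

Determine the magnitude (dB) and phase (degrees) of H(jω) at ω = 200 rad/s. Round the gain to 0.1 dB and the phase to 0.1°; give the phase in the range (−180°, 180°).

At s = jω = j200:
quadratic: (j200)² + 124·j200 + 40000 = 0 + j24800 → |·| ≈ 24800, ∠ ≈ 90.00°
|H| = 4000000 / 24800 ≈ 161.29
Gain = 20 log₁₀(161.29) ≈ 44.15 dB
∠H = 0.00° − 90.00° = -90.00°

44.2 dB, -90.0°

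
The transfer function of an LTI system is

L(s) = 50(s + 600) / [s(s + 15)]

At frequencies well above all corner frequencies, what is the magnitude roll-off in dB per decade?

-20 dB/decade

Each pole contributes −20 dB/decade at high frequency; each zero contributes +20 dB/decade.
Net: 1 zero(s) − 2 pole(s) → -20 dB/decade.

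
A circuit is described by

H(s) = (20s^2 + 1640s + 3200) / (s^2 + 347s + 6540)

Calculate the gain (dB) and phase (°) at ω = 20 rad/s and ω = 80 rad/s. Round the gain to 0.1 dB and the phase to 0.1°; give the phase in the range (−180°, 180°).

Substitute s = j20:
Numerator: 20(j20)^2 + 1640(j20) + 3200 = -4800 + j32800
Denominator: (j20)^2 + 347(j20) + 6540 = 6140 + j6940
|N| = √(4800² + 32800²) ≈ 33149, ∠N ≈ 98.33°
|D| = √(6140² + 6940²) ≈ 9266.2, ∠D ≈ 48.50°
|H| = 33149 / 9266.2 ≈ 3.5774
Gain = 20 log₁₀(3.5774) ≈ 11.07 dB
∠H = 98.33° − 48.50° = 49.83°

Substitute s = j80:
Numerator: 20(j80)^2 + 1640(j80) + 3200 = -124800 + j131200
Denominator: (j80)^2 + 347(j80) + 6540 = 140 + j27760
|N| = √(124800² + 131200²) ≈ 1.8108e+05, ∠N ≈ 133.57°
|D| = √(140² + 27760²) ≈ 27760, ∠D ≈ 89.71°
|H| = 1.8108e+05 / 27760 ≈ 6.5231
Gain = 20 log₁₀(6.5231) ≈ 16.29 dB
∠H = 133.57° − 89.71° = 43.86°

ω = 20: 11.1 dB, 49.8°; ω = 80: 16.3 dB, 43.9°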